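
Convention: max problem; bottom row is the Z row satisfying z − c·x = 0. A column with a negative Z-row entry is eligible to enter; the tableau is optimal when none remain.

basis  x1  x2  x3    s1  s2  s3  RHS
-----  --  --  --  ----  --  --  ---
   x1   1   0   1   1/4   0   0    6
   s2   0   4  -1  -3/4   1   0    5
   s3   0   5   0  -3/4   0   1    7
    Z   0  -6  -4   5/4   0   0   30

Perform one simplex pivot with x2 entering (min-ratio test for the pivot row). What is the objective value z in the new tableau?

Ratio test on column x2 — row 1: entry 0 ≤ 0; row 2: 5/4 = 5/4; row 3: 7/5 = 7/5. Minimum is 5/4 at row 2 (s2 leaves); pivot element 4.
Pivot on row 2; the Z-row RHS becomes 30 − (-6)·(5/4) = 75/2.

75/2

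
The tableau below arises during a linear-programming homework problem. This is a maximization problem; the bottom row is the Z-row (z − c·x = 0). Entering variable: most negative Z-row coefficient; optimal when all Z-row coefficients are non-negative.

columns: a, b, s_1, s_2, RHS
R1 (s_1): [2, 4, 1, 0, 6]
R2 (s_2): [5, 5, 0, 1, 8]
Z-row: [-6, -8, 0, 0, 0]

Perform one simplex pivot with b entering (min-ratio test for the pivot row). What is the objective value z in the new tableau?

Ratio test on column b — row 1: 6/4 = 3/2; row 2: 8/5 = 8/5. Minimum is 3/2 at row 1 (s_1 leaves); pivot element 4.
Pivot on row 1; the Z-row RHS becomes 0 − (-8)·(3/2) = 12.

12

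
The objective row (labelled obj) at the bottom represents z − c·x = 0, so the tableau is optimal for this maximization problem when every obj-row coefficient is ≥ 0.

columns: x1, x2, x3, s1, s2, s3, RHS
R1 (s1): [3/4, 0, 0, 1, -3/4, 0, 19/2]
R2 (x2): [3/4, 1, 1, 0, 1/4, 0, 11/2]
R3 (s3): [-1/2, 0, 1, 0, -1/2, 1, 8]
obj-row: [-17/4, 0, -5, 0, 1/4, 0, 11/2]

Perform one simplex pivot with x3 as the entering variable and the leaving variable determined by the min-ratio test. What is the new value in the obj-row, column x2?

Ratio test on column x3 — row 1: entry 0 ≤ 0; row 2: (11/2)/1 = 11/2; row 3: 8/1 = 8. Minimum is 11/2 at row 2 (x2 leaves); pivot element 1.
Divide row 2 by 1; eliminate column x3 from the other rows.
obj-row update in column x2: 0 − (-5)·1 = 5.

5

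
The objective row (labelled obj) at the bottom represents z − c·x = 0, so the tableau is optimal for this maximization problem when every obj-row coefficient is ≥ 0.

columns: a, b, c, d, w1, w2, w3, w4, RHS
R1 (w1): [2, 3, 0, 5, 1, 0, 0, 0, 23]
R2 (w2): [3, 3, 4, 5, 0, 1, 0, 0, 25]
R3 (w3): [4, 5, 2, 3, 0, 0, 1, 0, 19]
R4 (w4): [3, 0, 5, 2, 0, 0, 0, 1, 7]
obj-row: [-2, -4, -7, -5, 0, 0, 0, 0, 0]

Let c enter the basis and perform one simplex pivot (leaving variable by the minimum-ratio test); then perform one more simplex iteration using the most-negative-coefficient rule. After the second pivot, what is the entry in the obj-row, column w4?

Ratio test on column c — row 1: entry 0 ≤ 0; row 2: 25/4 = 25/4; row 3: 19/2 = 19/2; row 4: 7/5 = 7/5. Minimum is 7/5 at row 4 (w4 leaves); pivot element 5.
Divide row 4 by 5; eliminate column c from the other rows.
Second iteration: most negative obj-row entry is -4 in column b, so b enters.
Ratio test on column b — row 1: 23/3 = 23/3; row 2: (97/5)/3 = 97/15; row 3: (81/5)/5 = 81/25; row 4: entry 0 ≤ 0. Minimum is 81/25 at row 3 (w3 leaves); pivot element 5.
Divide row 3 by 5; eliminate column b from the other rows.
After both pivots, the entry at the obj-row, column w4 is 27/25.

27/25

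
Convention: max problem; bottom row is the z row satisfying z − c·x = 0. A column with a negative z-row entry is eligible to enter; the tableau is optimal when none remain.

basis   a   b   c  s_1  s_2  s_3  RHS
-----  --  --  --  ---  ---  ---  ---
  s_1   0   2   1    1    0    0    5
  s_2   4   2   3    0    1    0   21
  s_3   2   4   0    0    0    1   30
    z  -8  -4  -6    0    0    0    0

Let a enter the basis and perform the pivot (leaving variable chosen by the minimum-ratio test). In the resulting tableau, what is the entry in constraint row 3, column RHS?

Ratio test on column a — row 1: entry 0 ≤ 0; row 2: 21/4 = 21/4; row 3: 30/2 = 15. Minimum is 21/4 at row 2 (s_2 leaves); pivot element 4.
Divide row 2 by 4; eliminate column a from the other rows.
Row 3 update in column RHS: 30 − 2·(21/4) = 39/2.

39/2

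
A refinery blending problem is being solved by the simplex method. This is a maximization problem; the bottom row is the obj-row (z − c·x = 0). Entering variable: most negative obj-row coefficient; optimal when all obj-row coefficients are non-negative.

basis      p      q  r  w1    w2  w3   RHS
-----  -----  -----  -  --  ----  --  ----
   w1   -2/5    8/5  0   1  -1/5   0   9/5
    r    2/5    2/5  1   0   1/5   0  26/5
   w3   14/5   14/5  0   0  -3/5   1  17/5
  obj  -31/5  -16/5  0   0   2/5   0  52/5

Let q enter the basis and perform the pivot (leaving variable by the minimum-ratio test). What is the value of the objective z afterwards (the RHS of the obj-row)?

14

Ratio test on column q — row 1: (9/5)/(8/5) = 9/8; row 2: (26/5)/(2/5) = 13; row 3: (17/5)/(14/5) = 17/14. Minimum is 9/8 at row 1 (w1 leaves); pivot element 8/5.
Pivot on row 1; the obj-row RHS becomes 52/5 − (-16/5)·(9/8) = 14.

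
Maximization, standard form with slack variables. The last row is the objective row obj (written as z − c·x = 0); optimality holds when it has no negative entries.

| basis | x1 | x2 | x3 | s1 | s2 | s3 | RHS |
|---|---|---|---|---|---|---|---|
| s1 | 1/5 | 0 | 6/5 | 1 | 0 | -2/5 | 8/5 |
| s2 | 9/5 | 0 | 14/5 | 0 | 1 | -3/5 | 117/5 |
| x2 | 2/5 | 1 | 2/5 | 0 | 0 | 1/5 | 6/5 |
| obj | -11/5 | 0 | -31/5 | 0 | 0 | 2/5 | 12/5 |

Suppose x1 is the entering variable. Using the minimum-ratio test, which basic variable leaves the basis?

x2

Column x1 entries and ratios — s1: (8/5)/(1/5) = 8; s2: (117/5)/(9/5) = 13; x2: (6/5)/(2/5) = 3.
Smallest ratio is 3 in the row of x2, so x2 leaves.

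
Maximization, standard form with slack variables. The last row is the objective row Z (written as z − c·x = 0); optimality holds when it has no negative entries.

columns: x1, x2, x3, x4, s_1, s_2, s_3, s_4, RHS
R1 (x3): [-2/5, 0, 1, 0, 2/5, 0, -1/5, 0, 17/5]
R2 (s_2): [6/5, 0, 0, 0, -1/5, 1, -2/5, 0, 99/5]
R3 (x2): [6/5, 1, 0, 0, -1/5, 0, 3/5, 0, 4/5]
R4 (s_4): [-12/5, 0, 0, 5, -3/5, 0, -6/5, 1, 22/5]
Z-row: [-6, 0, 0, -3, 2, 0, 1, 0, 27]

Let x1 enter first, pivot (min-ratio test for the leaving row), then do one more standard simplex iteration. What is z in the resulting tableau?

Ratio test on column x1 — row 1: entry -2/5 ≤ 0; row 2: (99/5)/(6/5) = 33/2; row 3: (4/5)/(6/5) = 2/3; row 4: entry -12/5 ≤ 0. Minimum is 2/3 at row 3 (x2 leaves); pivot element 6/5.
Pivot on row 3; the Z-row RHS becomes 27 − (-6)·(2/3) = 31.
Next entering variable (most negative Z-row entry -3): x4.
Ratio test on column x4 — row 1: entry 0 ≤ 0; row 2: entry 0 ≤ 0; row 3: entry 0 ≤ 0; row 4: 6/5 = 6/5. Minimum is 6/5 at row 4 (s_4 leaves); pivot element 5.
After the second pivot the Z-row RHS is 31 − (-3)·(6/5) = 173/5.

173/5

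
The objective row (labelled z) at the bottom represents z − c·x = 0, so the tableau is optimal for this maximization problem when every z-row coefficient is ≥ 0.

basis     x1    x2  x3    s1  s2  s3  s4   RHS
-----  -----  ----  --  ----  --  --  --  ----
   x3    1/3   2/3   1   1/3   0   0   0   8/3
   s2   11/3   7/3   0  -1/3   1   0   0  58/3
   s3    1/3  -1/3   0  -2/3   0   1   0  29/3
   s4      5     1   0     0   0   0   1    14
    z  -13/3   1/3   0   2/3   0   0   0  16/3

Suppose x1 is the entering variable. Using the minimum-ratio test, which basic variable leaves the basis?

Column x1 entries and ratios — x3: (8/3)/(1/3) = 8; s2: (58/3)/(11/3) = 58/11; s3: (29/3)/(1/3) = 29; s4: 14/5 = 14/5.
Smallest ratio is 14/5 in the row of s4, so s4 leaves.

s4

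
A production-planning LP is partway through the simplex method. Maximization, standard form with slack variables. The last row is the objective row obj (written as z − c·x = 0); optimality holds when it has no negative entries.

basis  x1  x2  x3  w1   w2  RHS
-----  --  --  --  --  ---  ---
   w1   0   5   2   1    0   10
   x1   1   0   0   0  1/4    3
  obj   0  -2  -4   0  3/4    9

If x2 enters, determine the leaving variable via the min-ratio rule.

Column x2 entries and ratios — w1: 10/5 = 2; x1: 0 ≤ 0, skip.
Smallest ratio is 2 in the row of w1, so w1 leaves.

w1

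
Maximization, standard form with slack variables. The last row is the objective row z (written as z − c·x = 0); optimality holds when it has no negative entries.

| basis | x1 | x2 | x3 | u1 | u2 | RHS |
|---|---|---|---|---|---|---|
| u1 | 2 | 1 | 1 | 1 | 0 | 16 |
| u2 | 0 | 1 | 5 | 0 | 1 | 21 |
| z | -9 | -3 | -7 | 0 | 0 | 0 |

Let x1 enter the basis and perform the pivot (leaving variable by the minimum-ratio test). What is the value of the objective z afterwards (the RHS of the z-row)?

72

Ratio test on column x1 — row 1: 16/2 = 8; row 2: entry 0 ≤ 0. Minimum is 8 at row 1 (u1 leaves); pivot element 2.
Pivot on row 1; the z-row RHS becomes 0 − (-9)·8 = 72.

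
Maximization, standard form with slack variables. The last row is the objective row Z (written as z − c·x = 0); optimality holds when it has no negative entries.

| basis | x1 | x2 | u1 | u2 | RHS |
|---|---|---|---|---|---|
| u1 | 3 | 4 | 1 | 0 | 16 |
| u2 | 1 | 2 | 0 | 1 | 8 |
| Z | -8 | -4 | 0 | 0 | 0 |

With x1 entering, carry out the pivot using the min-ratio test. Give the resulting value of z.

128/3

Ratio test on column x1 — row 1: 16/3 = 16/3; row 2: 8/1 = 8. Minimum is 16/3 at row 1 (u1 leaves); pivot element 3.
Pivot on row 1; the Z-row RHS becomes 0 − (-8)·(16/3) = 128/3.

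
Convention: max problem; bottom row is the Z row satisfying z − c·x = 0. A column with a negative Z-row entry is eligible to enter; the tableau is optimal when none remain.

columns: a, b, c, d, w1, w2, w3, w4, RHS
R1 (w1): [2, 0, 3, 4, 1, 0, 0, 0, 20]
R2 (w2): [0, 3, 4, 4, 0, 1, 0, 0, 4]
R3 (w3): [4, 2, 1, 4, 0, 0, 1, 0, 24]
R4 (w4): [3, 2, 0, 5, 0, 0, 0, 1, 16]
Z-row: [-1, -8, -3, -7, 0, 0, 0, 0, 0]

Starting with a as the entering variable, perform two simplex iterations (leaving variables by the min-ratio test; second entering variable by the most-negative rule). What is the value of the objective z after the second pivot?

Ratio test on column a — row 1: 20/2 = 10; row 2: entry 0 ≤ 0; row 3: 24/4 = 6; row 4: 16/3 = 16/3. Minimum is 16/3 at row 4 (w4 leaves); pivot element 3.
Pivot on row 4; the Z-row RHS becomes 0 − (-1)·(16/3) = 16/3.
Next entering variable (most negative Z-row entry -22/3): b.
Ratio test on column b — row 1: entry -4/3 ≤ 0; row 2: 4/3 = 4/3; row 3: entry -2/3 ≤ 0; row 4: (16/3)/(2/3) = 8. Minimum is 4/3 at row 2 (w2 leaves); pivot element 3.
After the second pivot the Z-row RHS is 16/3 − (-22/3)·(4/3) = 136/9.

136/9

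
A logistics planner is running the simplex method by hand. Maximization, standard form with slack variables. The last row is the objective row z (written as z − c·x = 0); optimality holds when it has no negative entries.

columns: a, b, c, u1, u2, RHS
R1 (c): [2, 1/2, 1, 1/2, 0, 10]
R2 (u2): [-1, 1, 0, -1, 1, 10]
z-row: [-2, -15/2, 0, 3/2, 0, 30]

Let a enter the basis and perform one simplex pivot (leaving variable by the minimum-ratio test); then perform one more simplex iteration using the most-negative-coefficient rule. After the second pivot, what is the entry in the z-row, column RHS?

Ratio test on column a — row 1: 10/2 = 5; row 2: entry -1 ≤ 0. Minimum is 5 at row 1 (c leaves); pivot element 2.
Divide row 1 by 2; eliminate column a from the other rows.
Second iteration: most negative z-row entry is -7 in column b, so b enters.
Ratio test on column b — row 1: 5/(1/4) = 20; row 2: 15/(5/4) = 12. Minimum is 12 at row 2 (u2 leaves); pivot element 5/4.
Divide row 2 by 5/4; eliminate column b from the other rows.
After both pivots, the entry at the z-row, column RHS is 124.

124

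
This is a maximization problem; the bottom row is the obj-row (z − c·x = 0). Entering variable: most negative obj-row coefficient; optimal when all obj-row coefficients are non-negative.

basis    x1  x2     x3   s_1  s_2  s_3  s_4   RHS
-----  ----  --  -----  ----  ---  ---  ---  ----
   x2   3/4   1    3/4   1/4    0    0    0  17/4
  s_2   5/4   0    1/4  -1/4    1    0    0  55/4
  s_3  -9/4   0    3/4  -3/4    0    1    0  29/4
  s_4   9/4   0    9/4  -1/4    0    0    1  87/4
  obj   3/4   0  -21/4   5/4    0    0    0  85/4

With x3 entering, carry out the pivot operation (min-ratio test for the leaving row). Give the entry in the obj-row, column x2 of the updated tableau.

7

Ratio test on column x3 — row 1: (17/4)/(3/4) = 17/3; row 2: (55/4)/(1/4) = 55; row 3: (29/4)/(3/4) = 29/3; row 4: (87/4)/(9/4) = 29/3. Minimum is 17/3 at row 1 (x2 leaves); pivot element 3/4.
Divide row 1 by 3/4; eliminate column x3 from the other rows.
obj-row update in column x2: 0 − (-21/4)·(4/3) = 7.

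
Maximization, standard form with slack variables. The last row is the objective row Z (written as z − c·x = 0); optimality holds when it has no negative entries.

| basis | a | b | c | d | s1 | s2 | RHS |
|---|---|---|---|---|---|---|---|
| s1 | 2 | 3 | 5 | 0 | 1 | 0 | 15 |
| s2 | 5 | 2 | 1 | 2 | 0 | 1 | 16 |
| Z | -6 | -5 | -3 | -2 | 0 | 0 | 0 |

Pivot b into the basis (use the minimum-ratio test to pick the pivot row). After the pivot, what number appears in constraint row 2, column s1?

Ratio test on column b — row 1: 15/3 = 5; row 2: 16/2 = 8. Minimum is 5 at row 1 (s1 leaves); pivot element 3.
Divide row 1 by 3; eliminate column b from the other rows.
Row 2 update in column s1: 0 − 2·(1/3) = -2/3.

-2/3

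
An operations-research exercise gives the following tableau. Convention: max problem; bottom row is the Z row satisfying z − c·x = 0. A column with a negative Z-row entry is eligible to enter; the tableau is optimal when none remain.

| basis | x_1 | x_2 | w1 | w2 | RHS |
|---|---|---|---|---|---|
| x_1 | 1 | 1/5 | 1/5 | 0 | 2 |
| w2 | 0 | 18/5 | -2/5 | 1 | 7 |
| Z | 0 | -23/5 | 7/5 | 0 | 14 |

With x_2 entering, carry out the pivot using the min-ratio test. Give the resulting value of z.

413/18

Ratio test on column x_2 — row 1: 2/(1/5) = 10; row 2: 7/(18/5) = 35/18. Minimum is 35/18 at row 2 (w2 leaves); pivot element 18/5.
Pivot on row 2; the Z-row RHS becomes 14 − (-23/5)·(35/18) = 413/18.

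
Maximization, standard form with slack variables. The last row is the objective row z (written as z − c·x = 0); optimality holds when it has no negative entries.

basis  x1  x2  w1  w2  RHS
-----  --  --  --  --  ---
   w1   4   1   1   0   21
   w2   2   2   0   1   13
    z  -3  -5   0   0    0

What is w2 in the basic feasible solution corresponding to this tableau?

w2 is basic (row 2); its value is the RHS of that row, 13.

13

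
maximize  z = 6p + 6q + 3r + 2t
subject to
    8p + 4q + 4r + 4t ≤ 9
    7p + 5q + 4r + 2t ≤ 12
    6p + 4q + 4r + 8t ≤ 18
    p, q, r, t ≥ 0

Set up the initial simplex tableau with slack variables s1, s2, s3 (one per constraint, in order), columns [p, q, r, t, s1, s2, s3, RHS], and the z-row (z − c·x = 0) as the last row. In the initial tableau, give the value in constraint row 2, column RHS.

12

The RHS of constraint 2 is b_2 = 12.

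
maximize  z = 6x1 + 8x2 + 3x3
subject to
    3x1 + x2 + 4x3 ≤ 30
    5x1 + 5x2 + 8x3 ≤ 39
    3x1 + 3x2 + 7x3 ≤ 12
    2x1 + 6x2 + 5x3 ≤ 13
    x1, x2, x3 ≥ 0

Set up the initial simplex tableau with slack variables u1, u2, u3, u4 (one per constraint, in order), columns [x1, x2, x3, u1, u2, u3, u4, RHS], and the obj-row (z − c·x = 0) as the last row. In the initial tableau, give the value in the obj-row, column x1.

-6

The obj-row carries the negated objective coefficients: the x1 entry is -6.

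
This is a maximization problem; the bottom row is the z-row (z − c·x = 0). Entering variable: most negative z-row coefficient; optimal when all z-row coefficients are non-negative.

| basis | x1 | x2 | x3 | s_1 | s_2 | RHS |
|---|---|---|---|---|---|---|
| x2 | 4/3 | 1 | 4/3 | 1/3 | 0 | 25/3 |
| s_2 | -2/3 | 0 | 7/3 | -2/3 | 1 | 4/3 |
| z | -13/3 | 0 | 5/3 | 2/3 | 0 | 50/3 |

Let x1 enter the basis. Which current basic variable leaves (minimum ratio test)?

x2

Column x1 entries and ratios — x2: (25/3)/(4/3) = 25/4; s_2: -2/3 ≤ 0, skip.
Smallest ratio is 25/4 in the row of x2, so x2 leaves.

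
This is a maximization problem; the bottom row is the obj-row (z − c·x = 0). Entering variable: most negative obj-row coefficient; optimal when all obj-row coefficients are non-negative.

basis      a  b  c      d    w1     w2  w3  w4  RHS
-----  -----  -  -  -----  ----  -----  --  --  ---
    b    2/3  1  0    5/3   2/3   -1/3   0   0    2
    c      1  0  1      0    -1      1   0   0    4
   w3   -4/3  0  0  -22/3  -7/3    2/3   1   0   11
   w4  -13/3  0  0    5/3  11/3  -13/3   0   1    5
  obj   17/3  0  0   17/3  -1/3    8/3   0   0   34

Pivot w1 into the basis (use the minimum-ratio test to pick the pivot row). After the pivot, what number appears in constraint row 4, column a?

Ratio test on column w1 — row 1: 2/(2/3) = 3; row 2: entry -1 ≤ 0; row 3: entry -7/3 ≤ 0; row 4: 5/(11/3) = 15/11. Minimum is 15/11 at row 4 (w4 leaves); pivot element 11/3.
Divide row 4 by 11/3; eliminate column w1 from the other rows.
In the new row 4, the a entry is the old entry divided by the pivot: (-13/3)/(11/3) = -13/11.

-13/11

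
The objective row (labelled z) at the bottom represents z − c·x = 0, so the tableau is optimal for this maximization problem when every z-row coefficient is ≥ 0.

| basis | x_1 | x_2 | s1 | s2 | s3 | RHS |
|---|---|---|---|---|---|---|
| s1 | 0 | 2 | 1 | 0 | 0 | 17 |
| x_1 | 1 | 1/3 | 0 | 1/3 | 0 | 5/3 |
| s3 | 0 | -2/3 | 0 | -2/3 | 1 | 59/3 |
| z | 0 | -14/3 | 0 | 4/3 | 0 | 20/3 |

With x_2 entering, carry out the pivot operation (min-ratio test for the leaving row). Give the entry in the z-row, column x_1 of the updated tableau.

14

Ratio test on column x_2 — row 1: 17/2 = 17/2; row 2: (5/3)/(1/3) = 5; row 3: entry -2/3 ≤ 0. Minimum is 5 at row 2 (x_1 leaves); pivot element 1/3.
Divide row 2 by 1/3; eliminate column x_2 from the other rows.
z-row update in column x_1: 0 − (-14/3)·3 = 14.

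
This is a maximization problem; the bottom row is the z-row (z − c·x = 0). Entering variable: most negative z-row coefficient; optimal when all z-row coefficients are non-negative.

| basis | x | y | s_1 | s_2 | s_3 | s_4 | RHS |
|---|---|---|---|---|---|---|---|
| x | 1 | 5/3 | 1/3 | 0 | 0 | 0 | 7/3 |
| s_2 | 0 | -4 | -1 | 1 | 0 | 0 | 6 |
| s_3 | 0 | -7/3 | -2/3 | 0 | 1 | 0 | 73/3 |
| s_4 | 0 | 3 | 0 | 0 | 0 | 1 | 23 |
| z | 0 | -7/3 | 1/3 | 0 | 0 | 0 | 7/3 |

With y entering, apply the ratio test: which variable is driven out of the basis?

Column y entries and ratios — x: (7/3)/(5/3) = 7/5; s_2: -4 ≤ 0, skip; s_3: -7/3 ≤ 0, skip; s_4: 23/3 = 23/3.
Smallest ratio is 7/5 in the row of x, so x leaves.

x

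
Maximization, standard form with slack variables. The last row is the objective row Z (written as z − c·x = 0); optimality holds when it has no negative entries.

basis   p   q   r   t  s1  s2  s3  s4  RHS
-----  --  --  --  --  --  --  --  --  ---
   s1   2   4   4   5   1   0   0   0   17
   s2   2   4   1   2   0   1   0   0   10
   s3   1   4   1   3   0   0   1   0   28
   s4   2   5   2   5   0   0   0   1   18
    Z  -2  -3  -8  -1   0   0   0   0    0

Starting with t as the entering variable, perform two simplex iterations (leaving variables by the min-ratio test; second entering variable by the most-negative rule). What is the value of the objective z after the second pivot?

Ratio test on column t — row 1: 17/5 = 17/5; row 2: 10/2 = 5; row 3: 28/3 = 28/3; row 4: 18/5 = 18/5. Minimum is 17/5 at row 1 (s1 leaves); pivot element 5.
Pivot on row 1; the Z-row RHS becomes 0 − (-1)·(17/5) = 17/5.
Next entering variable (most negative Z-row entry -36/5): r.
Ratio test on column r — row 1: (17/5)/(4/5) = 17/4; row 2: entry -3/5 ≤ 0; row 3: entry -7/5 ≤ 0; row 4: entry -2 ≤ 0. Minimum is 17/4 at row 1 (t leaves); pivot element 4/5.
After the second pivot the Z-row RHS is 17/5 − (-36/5)·(17/4) = 34.

34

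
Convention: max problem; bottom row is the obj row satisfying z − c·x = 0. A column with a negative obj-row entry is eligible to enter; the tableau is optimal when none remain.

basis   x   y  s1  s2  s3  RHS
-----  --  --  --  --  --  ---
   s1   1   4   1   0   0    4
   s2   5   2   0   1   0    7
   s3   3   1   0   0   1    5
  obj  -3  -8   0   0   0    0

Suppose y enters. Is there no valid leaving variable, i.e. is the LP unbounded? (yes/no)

no

Column y has positive entries in row(s) 1, 2, 3, so the ratio test bounds it — not unbounded.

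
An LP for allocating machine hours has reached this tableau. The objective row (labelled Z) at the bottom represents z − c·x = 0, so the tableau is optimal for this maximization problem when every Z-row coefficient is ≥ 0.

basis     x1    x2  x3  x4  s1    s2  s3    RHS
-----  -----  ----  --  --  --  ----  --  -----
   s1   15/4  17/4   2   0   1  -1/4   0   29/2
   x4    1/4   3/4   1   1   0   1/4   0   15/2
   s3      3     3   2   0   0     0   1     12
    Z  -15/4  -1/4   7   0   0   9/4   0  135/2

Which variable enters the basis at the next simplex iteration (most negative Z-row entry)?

x1

Negative Z-row entries: x1: -15/4, x2: -1/4.
The most negative is -15/4 in column x1, so x1 enters.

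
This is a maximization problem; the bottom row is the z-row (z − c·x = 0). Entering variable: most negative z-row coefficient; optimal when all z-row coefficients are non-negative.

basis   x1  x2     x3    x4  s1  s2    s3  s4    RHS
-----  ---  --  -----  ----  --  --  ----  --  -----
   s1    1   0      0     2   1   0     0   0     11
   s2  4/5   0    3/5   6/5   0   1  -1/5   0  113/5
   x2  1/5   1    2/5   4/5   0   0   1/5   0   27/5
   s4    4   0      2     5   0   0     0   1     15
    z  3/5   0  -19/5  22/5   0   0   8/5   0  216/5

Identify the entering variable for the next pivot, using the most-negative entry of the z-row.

x3

Negative z-row entries: x3: -19/5.
The most negative is -19/5 in column x3, so x3 enters.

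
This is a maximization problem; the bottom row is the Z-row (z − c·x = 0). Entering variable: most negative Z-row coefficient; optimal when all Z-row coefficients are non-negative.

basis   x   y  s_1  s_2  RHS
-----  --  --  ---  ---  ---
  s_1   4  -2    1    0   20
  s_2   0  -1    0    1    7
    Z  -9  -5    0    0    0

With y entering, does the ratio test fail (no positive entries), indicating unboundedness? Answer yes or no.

yes

Every constraint-row entry in column y is ≤ 0, so increasing y is unbounded.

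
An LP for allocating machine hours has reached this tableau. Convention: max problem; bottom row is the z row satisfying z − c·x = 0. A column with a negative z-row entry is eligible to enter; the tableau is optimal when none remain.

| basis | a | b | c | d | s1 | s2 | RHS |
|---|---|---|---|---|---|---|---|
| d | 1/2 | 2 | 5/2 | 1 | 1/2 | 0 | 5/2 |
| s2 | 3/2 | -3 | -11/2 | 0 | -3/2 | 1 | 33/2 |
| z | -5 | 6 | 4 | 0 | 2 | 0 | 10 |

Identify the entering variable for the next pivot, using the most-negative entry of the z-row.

Negative z-row entries: a: -5.
The most negative is -5 in column a, so a enters.

a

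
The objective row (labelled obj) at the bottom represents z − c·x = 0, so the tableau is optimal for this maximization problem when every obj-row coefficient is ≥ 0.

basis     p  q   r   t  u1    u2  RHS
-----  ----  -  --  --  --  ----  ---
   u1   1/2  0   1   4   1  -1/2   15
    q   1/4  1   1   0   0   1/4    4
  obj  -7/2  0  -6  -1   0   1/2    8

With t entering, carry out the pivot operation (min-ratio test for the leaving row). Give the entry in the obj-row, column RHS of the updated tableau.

47/4

Ratio test on column t — row 1: 15/4 = 15/4; row 2: entry 0 ≤ 0. Minimum is 15/4 at row 1 (u1 leaves); pivot element 4.
Divide row 1 by 4; eliminate column t from the other rows.
obj-row update in column RHS: 8 − (-1)·(15/4) = 47/4.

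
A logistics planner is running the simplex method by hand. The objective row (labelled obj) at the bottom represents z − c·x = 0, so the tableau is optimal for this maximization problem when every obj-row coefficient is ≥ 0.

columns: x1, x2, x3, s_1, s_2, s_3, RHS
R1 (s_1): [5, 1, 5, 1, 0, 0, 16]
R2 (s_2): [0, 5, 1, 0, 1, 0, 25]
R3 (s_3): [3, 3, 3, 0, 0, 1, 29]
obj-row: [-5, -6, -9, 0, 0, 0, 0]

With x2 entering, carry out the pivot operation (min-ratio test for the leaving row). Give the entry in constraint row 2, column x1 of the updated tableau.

Ratio test on column x2 — row 1: 16/1 = 16; row 2: 25/5 = 5; row 3: 29/3 = 29/3. Minimum is 5 at row 2 (s_2 leaves); pivot element 5.
Divide row 2 by 5; eliminate column x2 from the other rows.
In the new row 2, the x1 entry is the old entry divided by the pivot: 0/5 = 0.

0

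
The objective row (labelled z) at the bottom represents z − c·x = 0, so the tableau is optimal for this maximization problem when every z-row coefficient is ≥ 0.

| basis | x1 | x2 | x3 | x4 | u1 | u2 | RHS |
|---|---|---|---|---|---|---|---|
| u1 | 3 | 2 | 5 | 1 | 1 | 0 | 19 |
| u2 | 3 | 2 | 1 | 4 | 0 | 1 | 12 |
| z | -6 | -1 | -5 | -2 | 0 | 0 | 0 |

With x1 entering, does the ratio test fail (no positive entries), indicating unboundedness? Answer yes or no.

Column x1 has positive entries in row(s) 1, 2, so the ratio test bounds it — not unbounded.

no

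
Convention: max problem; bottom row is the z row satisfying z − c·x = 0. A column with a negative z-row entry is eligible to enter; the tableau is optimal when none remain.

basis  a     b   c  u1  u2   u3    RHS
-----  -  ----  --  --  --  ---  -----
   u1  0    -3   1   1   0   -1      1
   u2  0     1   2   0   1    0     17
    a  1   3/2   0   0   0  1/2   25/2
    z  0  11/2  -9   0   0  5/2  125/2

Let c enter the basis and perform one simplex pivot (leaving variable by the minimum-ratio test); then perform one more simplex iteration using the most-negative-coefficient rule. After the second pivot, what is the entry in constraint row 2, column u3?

Ratio test on column c — row 1: 1/1 = 1; row 2: 17/2 = 17/2; row 3: entry 0 ≤ 0. Minimum is 1 at row 1 (u1 leaves); pivot element 1.
Divide row 1 by 1; eliminate column c from the other rows.
Second iteration: most negative z-row entry is -43/2 in column b, so b enters.
Ratio test on column b — row 1: entry -3 ≤ 0; row 2: 15/7 = 15/7; row 3: (25/2)/(3/2) = 25/3. Minimum is 15/7 at row 2 (u2 leaves); pivot element 7.
Divide row 2 by 7; eliminate column b from the other rows.
After both pivots, the entry at constraint row 2, column u3 is 2/7.

2/7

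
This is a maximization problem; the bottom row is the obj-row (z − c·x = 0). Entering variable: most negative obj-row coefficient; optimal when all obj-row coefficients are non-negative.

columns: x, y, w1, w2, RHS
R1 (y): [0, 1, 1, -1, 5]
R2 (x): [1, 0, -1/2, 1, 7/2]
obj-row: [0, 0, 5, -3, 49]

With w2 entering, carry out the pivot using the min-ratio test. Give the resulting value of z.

119/2

Ratio test on column w2 — row 1: entry -1 ≤ 0; row 2: (7/2)/1 = 7/2. Minimum is 7/2 at row 2 (x leaves); pivot element 1.
Pivot on row 2; the obj-row RHS becomes 49 − (-3)·(7/2) = 119/2.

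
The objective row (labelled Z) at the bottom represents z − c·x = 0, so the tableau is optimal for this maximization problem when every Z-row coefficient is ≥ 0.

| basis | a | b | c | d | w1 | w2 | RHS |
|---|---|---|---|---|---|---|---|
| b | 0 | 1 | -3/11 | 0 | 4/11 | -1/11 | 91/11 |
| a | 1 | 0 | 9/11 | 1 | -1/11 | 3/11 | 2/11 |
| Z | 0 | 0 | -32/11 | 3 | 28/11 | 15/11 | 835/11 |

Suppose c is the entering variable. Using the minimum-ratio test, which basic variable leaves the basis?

a

Column c entries and ratios — b: -3/11 ≤ 0, skip; a: (2/11)/(9/11) = 2/9.
Smallest ratio is 2/9 in the row of a, so a leaves.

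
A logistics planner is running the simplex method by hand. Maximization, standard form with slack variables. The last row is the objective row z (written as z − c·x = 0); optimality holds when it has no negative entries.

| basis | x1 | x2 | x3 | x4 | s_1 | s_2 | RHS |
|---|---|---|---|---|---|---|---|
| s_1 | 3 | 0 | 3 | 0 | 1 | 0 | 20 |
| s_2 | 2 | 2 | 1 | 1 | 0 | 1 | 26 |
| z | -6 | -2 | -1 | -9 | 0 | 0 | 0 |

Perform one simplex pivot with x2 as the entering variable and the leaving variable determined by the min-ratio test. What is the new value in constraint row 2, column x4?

Ratio test on column x2 — row 1: entry 0 ≤ 0; row 2: 26/2 = 13. Minimum is 13 at row 2 (s_2 leaves); pivot element 2.
Divide row 2 by 2; eliminate column x2 from the other rows.
In the new row 2, the x4 entry is the old entry divided by the pivot: 1/2 = 1/2.

1/2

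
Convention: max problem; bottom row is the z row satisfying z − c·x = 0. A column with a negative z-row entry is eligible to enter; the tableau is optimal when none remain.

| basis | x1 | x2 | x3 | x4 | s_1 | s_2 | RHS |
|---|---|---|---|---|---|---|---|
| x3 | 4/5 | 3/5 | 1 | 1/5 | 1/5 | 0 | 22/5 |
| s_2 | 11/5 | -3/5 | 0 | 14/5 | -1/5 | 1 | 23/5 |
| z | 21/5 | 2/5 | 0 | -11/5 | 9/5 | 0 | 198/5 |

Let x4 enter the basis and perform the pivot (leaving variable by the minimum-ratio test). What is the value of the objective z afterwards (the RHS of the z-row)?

Ratio test on column x4 — row 1: (22/5)/(1/5) = 22; row 2: (23/5)/(14/5) = 23/14. Minimum is 23/14 at row 2 (s_2 leaves); pivot element 14/5.
Pivot on row 2; the z-row RHS becomes 198/5 − (-11/5)·(23/14) = 605/14.

605/14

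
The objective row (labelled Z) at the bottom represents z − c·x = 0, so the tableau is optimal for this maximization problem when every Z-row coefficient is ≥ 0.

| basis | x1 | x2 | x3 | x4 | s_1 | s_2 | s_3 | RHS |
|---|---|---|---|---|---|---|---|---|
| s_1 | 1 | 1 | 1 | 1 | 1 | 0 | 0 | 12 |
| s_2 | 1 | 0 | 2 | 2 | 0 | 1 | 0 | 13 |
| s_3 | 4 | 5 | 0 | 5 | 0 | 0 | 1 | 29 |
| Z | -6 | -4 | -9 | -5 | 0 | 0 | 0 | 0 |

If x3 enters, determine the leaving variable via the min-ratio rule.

Column x3 entries and ratios — s_1: 12/1 = 12; s_2: 13/2 = 13/2; s_3: 0 ≤ 0, skip.
Smallest ratio is 13/2 in the row of s_2, so s_2 leaves.

s_2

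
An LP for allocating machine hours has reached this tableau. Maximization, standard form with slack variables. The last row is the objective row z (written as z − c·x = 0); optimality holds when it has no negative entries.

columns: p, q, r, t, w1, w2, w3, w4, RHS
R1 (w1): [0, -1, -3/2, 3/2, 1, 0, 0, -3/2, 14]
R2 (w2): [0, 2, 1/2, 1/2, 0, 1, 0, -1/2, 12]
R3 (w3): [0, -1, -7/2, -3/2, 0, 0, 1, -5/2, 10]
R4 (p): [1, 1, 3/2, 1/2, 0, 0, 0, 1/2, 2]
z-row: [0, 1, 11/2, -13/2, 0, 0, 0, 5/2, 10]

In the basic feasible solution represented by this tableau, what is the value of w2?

12

w2 is basic (row 2); its value is the RHS of that row, 12.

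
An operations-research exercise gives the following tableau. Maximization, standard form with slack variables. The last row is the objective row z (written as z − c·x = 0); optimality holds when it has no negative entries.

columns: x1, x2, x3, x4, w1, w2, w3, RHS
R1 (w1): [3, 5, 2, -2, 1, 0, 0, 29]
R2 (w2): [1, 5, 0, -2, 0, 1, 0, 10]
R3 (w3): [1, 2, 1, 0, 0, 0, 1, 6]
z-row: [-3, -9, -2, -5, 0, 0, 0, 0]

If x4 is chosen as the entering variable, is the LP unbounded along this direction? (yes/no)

yes

Every constraint-row entry in column x4 is ≤ 0, so increasing x4 is unbounded.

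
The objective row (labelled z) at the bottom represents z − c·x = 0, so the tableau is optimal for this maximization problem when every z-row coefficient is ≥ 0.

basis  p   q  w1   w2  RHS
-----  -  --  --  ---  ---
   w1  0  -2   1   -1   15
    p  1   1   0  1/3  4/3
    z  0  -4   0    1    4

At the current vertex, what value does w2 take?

0

w2 is not in the basis, so in the current basic feasible solution w2 = 0.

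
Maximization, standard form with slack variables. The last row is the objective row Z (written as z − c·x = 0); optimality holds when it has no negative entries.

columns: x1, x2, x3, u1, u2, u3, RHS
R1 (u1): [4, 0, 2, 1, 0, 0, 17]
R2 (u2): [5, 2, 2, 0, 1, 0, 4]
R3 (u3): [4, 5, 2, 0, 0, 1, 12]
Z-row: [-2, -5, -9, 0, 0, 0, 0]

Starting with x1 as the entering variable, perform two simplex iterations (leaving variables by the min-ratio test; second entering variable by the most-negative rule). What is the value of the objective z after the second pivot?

Ratio test on column x1 — row 1: 17/4 = 17/4; row 2: 4/5 = 4/5; row 3: 12/4 = 3. Minimum is 4/5 at row 2 (u2 leaves); pivot element 5.
Pivot on row 2; the Z-row RHS becomes 0 − (-2)·(4/5) = 8/5.
Next entering variable (most negative Z-row entry -41/5): x3.
Ratio test on column x3 — row 1: (69/5)/(2/5) = 69/2; row 2: (4/5)/(2/5) = 2; row 3: (44/5)/(2/5) = 22. Minimum is 2 at row 2 (x1 leaves); pivot element 2/5.
After the second pivot the Z-row RHS is 8/5 − (-41/5)·2 = 18.

18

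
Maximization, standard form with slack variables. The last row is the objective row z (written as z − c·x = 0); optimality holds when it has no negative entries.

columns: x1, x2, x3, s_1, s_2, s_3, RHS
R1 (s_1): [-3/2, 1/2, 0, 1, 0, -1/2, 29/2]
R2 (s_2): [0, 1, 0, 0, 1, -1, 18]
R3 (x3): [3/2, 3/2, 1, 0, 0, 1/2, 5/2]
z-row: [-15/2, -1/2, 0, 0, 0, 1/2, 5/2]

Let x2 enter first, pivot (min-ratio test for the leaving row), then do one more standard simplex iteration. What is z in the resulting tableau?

15

Ratio test on column x2 — row 1: (29/2)/(1/2) = 29; row 2: 18/1 = 18; row 3: (5/2)/(3/2) = 5/3. Minimum is 5/3 at row 3 (x3 leaves); pivot element 3/2.
Pivot on row 3; the z-row RHS becomes 5/2 − (-1/2)·(5/3) = 10/3.
Next entering variable (most negative z-row entry -7): x1.
Ratio test on column x1 — row 1: entry -2 ≤ 0; row 2: entry -1 ≤ 0; row 3: (5/3)/1 = 5/3. Minimum is 5/3 at row 3 (x2 leaves); pivot element 1.
After the second pivot the z-row RHS is 10/3 − (-7)·(5/3) = 15.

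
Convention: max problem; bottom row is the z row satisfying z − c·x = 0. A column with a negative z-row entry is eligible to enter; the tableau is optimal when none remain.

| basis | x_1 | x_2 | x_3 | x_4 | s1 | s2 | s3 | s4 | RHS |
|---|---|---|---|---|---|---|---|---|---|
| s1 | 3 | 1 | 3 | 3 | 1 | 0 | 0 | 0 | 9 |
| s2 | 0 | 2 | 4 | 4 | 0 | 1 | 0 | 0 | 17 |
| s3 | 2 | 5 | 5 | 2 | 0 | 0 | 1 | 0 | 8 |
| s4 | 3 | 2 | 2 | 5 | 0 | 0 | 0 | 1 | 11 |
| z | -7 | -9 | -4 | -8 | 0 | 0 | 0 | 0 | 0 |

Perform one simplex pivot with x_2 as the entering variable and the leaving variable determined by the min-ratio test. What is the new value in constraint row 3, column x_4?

Ratio test on column x_2 — row 1: 9/1 = 9; row 2: 17/2 = 17/2; row 3: 8/5 = 8/5; row 4: 11/2 = 11/2. Minimum is 8/5 at row 3 (s3 leaves); pivot element 5.
Divide row 3 by 5; eliminate column x_2 from the other rows.
In the new row 3, the x_4 entry is the old entry divided by the pivot: 2/5 = 2/5.

2/5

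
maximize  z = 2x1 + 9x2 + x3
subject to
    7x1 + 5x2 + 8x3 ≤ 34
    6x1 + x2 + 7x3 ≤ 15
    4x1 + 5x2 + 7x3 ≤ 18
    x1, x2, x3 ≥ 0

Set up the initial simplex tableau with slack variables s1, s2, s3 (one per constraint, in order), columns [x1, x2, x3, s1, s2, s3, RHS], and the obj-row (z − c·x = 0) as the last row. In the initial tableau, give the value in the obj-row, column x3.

-1

The obj-row carries the negated objective coefficients: the x3 entry is -1.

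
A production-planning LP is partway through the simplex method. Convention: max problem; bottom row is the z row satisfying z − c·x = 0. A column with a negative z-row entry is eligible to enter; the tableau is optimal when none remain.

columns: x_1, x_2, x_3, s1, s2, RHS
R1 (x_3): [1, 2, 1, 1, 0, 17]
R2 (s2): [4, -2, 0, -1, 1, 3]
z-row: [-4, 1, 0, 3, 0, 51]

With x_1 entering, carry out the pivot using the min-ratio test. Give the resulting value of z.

54

Ratio test on column x_1 — row 1: 17/1 = 17; row 2: 3/4 = 3/4. Minimum is 3/4 at row 2 (s2 leaves); pivot element 4.
Pivot on row 2; the z-row RHS becomes 51 − (-4)·(3/4) = 54.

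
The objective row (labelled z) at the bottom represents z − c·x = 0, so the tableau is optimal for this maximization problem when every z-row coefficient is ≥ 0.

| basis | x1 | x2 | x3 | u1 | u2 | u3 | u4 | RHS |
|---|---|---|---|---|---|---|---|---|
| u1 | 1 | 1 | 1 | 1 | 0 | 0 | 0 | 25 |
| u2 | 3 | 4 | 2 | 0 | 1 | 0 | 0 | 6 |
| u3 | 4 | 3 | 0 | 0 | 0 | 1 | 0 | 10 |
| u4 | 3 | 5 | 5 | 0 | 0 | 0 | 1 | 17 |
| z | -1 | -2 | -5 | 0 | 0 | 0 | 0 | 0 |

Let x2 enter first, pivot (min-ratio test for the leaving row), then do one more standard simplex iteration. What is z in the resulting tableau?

15

Ratio test on column x2 — row 1: 25/1 = 25; row 2: 6/4 = 3/2; row 3: 10/3 = 10/3; row 4: 17/5 = 17/5. Minimum is 3/2 at row 2 (u2 leaves); pivot element 4.
Pivot on row 2; the z-row RHS becomes 0 − (-2)·(3/2) = 3.
Next entering variable (most negative z-row entry -4): x3.
Ratio test on column x3 — row 1: (47/2)/(1/2) = 47; row 2: (3/2)/(1/2) = 3; row 3: entry -3/2 ≤ 0; row 4: (19/2)/(5/2) = 19/5. Minimum is 3 at row 2 (x2 leaves); pivot element 1/2.
After the second pivot the z-row RHS is 3 − (-4)·3 = 15.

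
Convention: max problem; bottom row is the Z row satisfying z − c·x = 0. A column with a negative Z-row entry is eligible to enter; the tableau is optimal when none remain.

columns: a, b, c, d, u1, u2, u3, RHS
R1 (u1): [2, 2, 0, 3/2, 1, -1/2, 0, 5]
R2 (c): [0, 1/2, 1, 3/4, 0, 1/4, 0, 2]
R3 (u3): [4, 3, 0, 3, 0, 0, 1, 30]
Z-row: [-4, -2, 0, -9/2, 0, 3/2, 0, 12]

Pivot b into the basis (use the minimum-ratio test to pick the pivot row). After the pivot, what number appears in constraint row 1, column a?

1

Ratio test on column b — row 1: 5/2 = 5/2; row 2: 2/(1/2) = 4; row 3: 30/3 = 10. Minimum is 5/2 at row 1 (u1 leaves); pivot element 2.
Divide row 1 by 2; eliminate column b from the other rows.
In the new row 1, the a entry is the old entry divided by the pivot: 2/2 = 1.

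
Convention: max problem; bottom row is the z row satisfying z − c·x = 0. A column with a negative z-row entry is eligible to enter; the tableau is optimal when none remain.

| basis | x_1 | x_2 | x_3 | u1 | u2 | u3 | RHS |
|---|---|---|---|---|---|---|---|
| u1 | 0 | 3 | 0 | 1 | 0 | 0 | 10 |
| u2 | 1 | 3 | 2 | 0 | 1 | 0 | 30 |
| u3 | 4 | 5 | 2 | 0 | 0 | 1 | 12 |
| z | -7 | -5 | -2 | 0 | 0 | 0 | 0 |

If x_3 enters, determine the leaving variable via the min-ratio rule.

Column x_3 entries and ratios — u1: 0 ≤ 0, skip; u2: 30/2 = 15; u3: 12/2 = 6.
Smallest ratio is 6 in the row of u3, so u3 leaves.

u3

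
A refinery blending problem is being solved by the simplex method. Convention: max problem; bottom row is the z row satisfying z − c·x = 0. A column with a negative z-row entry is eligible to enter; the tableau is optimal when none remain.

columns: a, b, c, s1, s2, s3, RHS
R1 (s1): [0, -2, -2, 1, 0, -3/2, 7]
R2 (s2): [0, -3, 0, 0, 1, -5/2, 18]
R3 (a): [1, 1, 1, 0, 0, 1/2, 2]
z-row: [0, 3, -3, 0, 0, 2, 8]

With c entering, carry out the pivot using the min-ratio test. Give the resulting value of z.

14

Ratio test on column c — row 1: entry -2 ≤ 0; row 2: entry 0 ≤ 0; row 3: 2/1 = 2. Minimum is 2 at row 3 (a leaves); pivot element 1.
Pivot on row 3; the z-row RHS becomes 8 − (-3)·2 = 14.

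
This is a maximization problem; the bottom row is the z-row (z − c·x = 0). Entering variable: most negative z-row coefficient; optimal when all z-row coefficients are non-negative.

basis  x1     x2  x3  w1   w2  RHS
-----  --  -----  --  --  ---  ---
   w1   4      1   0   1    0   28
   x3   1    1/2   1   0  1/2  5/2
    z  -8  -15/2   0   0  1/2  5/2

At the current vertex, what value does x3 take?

5/2

x3 is basic (row 2); its value is the RHS of that row, 5/2.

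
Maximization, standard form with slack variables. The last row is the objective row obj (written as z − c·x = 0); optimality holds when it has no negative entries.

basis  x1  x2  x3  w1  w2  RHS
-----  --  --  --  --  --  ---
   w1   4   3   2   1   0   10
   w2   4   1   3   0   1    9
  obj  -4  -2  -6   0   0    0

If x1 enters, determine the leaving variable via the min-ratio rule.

Column x1 entries and ratios — w1: 10/4 = 5/2; w2: 9/4 = 9/4.
Smallest ratio is 9/4 in the row of w2, so w2 leaves.

w2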